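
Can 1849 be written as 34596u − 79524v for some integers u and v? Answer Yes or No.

gcd(34596, 79524): 79524 = 2·34596 + 10332; 34596 = 3·10332 + 3600; 10332 = 2·3600 + 3132; 3600 = 1·3132 + 468; 3132 = 6·468 + 324; 468 = 1·324 + 144; 324 = 2·144 + 36; 144 = 4·36 + 0 → 36
36 does not divide 1849, so a solution does not exist.

No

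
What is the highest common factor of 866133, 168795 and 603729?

9

gcd(866133, 168795): 866133 = 5·168795 + 22158; 168795 = 7·22158 + 13689; 22158 = 1·13689 + 8469; 13689 = 1·8469 + 5220; 8469 = 1·5220 + 3249; 5220 = 1·3249 + 1971; 3249 = 1·1971 + 1278; 1971 = 1·1278 + 693; 1278 = 1·693 + 585; 693 = 1·585 + 108; 585 = 5·108 + 45; 108 = 2·45 + 18; 45 = 2·18 + 9; 18 = 2·9 + 0 → 9
gcd(9, 603729): 603729 = 67081·9 + 0 → 9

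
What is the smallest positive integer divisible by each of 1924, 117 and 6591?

2926404

1924 = 2² · 13 · 37; 117 = 3² · 13; 6591 = 3 · 13³
lcm takes max exponent of each prime: 2² · 3² · 13³ · 37 = 2926404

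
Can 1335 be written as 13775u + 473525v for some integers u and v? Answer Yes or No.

No

gcd(13775, 473525): 473525 = 34·13775 + 5175; 13775 = 2·5175 + 3425; 5175 = 1·3425 + 1750; 3425 = 1·1750 + 1675; 1750 = 1·1675 + 75; 1675 = 22·75 + 25; 75 = 3·25 + 0 → 25
25 does not divide 1335, so a solution does not exist.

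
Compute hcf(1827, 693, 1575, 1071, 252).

gcd(1827, 693): 1827 = 2·693 + 441; 693 = 1·441 + 252; 441 = 1·252 + 189; 252 = 1·189 + 63; 189 = 3·63 + 0 → 63
gcd(63, 1575): 1575 = 25·63 + 0 → 63
gcd(63, 1071): 1071 = 17·63 + 0 → 63
gcd(63, 252): 252 = 4·63 + 0 → 63

63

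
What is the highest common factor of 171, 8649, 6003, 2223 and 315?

171 = 3² · 19; 8649 = 3² · 31²; 6003 = 3² · 23 · 29; 2223 = 3² · 13 · 19; 315 = 3² · 5 · 7
gcd takes min exponent of each prime: 3² = 9

9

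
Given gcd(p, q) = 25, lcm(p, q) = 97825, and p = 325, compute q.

p·q = gcd·lcm = 25·97825 = 2445625, so q = 2445625/325 = 7525.

7525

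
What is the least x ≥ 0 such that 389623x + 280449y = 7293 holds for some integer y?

gcd(389623, 280449) = 221 (Euclid: 389623 = 1·280449 + 109174; 280449 = 2·109174 + 62101; 109174 = 1·62101 + 47073; 62101 = 1·47073 + 15028; 47073 = 3·15028 + 1989; 15028 = 7·1989 + 1105; 1989 = 1·1105 + 884; 1105 = 1·884 + 221; 884 = 4·221 + 0), and 221 | 7293.
Extended Euclid: 389623·(-280) + 280449·(389) = 221. Scale by 33: x₀ = -9240.
General solution x = x₀ + 1269t; reducing mod 1269 gives x = 912 (and y = -1267).

912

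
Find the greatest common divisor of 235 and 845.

5

Euclid: 845 = 3·235 + 140; 235 = 1·140 + 95; 140 = 1·95 + 45; 95 = 2·45 + 5; 45 = 9·5 + 0. Last nonzero remainder: 5.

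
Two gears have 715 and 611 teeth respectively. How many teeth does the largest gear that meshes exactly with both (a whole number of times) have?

13

715 = 5 · 11 · 13
611 = 13 · 47
Common: 13 = 13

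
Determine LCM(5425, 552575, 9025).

1396357025

5425 = 5² · 7 · 31; 552575 = 5² · 23 · 31²; 9025 = 5² · 19²
lcm takes max exponent of each prime: 5² · 7 · 19² · 23 · 31² = 1396357025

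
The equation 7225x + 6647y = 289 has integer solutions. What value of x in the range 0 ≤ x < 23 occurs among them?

Euclid: 7225 = 1·6647 + 578; 6647 = 11·578 + 289; 578 = 2·289 + 0 → gcd = 289; 289 = 289·1.
Back-substitution yields 7225·(-11) + 6647·(12) = 289, so one solution is x = -11·1 = -11, y = 12·1 = 12.
Solutions in x differ by 6647/289 = 23; the one in [0, 23) is -11 mod 23 = 12.

12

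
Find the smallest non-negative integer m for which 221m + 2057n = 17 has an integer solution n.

28

Euclid: 2057 = 9·221 + 68; 221 = 3·68 + 17; 68 = 4·17 + 0 → gcd = 17; 17 = 17·1.
Back-substitution yields 221·(28) + 2057·(-3) = 17, so one solution is m = 28·1 = 28, n = -3·1 = -3.
Solutions in m differ by 2057/17 = 121; the one in [0, 121) is 28 mod 121 = 28.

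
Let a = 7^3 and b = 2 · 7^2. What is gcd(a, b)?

min exponent per shared prime: 7^2 = 49

49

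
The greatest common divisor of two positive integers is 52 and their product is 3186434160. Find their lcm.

gcd·lcm = product, so lcm = 3186434160/52 = 61277580.

61277580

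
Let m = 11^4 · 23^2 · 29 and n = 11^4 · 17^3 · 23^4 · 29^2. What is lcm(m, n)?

16928748174294473

max exponent per prime: 11^4 · 17^3 · 23^4 · 29^2 = 16928748174294473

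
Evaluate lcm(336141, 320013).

11952165537

336141 = 3² · 13³ · 17; 320013 = 3² · 31² · 37
max exponents: 3² · 13³ · 17 · 31² · 37 = 11952165537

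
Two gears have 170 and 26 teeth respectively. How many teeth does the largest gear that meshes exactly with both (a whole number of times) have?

Euclid: 170 = 6·26 + 14; 26 = 1·14 + 12; 14 = 1·12 + 2; 12 = 6·2 + 0. Last nonzero remainder: 2.

2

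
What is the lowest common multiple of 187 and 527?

187 = 11 · 17; 527 = 17 · 31
max exponents: 11 · 17 · 31 = 5797

5797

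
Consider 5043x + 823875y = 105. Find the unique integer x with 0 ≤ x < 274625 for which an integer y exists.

gcd(5043, 823875) = 3 (Euclid: 823875 = 163·5043 + 1866; 5043 = 2·1866 + 1311; 1866 = 1·1311 + 555; 1311 = 2·555 + 201; 555 = 2·201 + 153; 201 = 1·153 + 48; 153 = 3·48 + 9; 48 = 5·9 + 3; 9 = 3·3 + 0), and 3 | 105.
Extended Euclid: 5043·(86096) + 823875·(-527) = 3. Scale by 35: x₀ = 3013360.
General solution x = x₀ + 274625t; reducing mod 274625 gives x = 267110 (and y = -1635).

267110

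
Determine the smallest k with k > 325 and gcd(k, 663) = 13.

338

663 = 13·51. Any k with gcd(k, 663) = 13 is a multiple of 13, say 13s, with s coprime to 51.
Need s > 325/13, so s ≥ 26. First s ≥ 26 with gcd(s, 51) = 1 is s = 26. Thus k = 13·26 = 338.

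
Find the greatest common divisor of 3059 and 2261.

3059 = 7 · 19 · 23
2261 = 7 · 17 · 19
Common: 7 · 19 = 133

133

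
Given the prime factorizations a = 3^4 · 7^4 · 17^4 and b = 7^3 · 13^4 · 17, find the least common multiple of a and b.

463923394732161

max exponent per prime: 3^4 · 7^4 · 13^4 · 17^4 = 463923394732161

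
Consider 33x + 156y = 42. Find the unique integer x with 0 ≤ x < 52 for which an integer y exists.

gcd(33, 156) = 3 (Euclid: 156 = 4·33 + 24; 33 = 1·24 + 9; 24 = 2·9 + 6; 9 = 1·6 + 3; 6 = 2·3 + 0), and 3 | 42.
Extended Euclid: 33·(19) + 156·(-4) = 3. Scale by 14: x₀ = 266.
General solution x = x₀ + 52t; reducing mod 52 gives x = 6 (and y = -1).

6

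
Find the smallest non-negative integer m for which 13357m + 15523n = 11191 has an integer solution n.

2

Euclid: 15523 = 1·13357 + 2166; 13357 = 6·2166 + 361; 2166 = 6·361 + 0 → gcd = 361; 11191 = 361·31.
Back-substitution yields 13357·(7) + 15523·(-6) = 361, so one solution is m = 7·31 = 217, n = -6·31 = -186.
Solutions in m differ by 15523/361 = 43; the one in [0, 43) is 217 mod 43 = 2.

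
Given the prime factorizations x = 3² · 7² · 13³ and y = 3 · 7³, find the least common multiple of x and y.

6782139

max exponent per prime: 3² · 7³ · 13³ = 6782139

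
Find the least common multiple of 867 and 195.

56355

gcd first: 867 = 4·195 + 87; 195 = 2·87 + 21; 87 = 4·21 + 3; 21 = 7·3 + 0 → gcd = 3
lcm = 867·195/gcd = 169065/3 = 56355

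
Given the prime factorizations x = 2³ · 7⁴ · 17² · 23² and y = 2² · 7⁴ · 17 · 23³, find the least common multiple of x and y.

67540379704

max exponent per prime: 2³ · 7⁴ · 17² · 23³ = 67540379704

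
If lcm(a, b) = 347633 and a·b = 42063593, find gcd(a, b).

From gcd × lcm = ab: gcd = 42063593 / 347633 = 121.

121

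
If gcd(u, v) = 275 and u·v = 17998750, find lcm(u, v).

For any two positive integers, gcd × lcm equals their product. Hence lcm = 17998750 / 275 = 65450.

65450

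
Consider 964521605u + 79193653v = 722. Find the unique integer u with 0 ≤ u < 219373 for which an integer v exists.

136307

gcd(964521605, 79193653) = 361 (Euclid: 964521605 = 12·79193653 + 14197769; 79193653 = 5·14197769 + 8204808; 14197769 = 1·8204808 + 5992961; 8204808 = 1·5992961 + 2211847; 5992961 = 2·2211847 + 1569267; 2211847 = 1·1569267 + 642580; 1569267 = 2·642580 + 284107; 642580 = 2·284107 + 74366; 284107 = 3·74366 + 61009; 74366 = 1·61009 + 13357; 61009 = 4·13357 + 7581; 13357 = 1·7581 + 5776; 7581 = 1·5776 + 1805; 5776 = 3·1805 + 361; 1805 = 5·361 + 0), and 361 | 722.
Extended Euclid: 964521605·(-41533) + 79193653·(505842) = 361. Scale by 2: u₀ = -83066.
General solution u = u₀ + 219373t; reducing mod 219373 gives u = 136307 (and v = -1660121).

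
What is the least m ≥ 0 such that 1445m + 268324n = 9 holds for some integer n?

gcd(1445, 268324) = 1 (Euclid: 268324 = 185·1445 + 999; 1445 = 1·999 + 446; 999 = 2·446 + 107; 446 = 4·107 + 18; 107 = 5·18 + 17; 18 = 1·17 + 1; 17 = 17·1 + 0), and 1 | 9.
Extended Euclid: 1445·(15041) + 268324·(-81) = 1. Scale by 9: m₀ = 135369.
General solution m = m₀ + 268324t; reducing mod 268324 gives m = 135369 (and n = -729).

135369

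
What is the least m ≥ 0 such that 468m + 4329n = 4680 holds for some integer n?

Euclid: 4329 = 9·468 + 117; 468 = 4·117 + 0 → gcd = 117; 4680 = 117·40.
Back-substitution yields 468·(-9) + 4329·(1) = 117, so one solution is m = -9·40 = -360, n = 1·40 = 40.
Solutions in m differ by 4329/117 = 37; the one in [0, 37) is -360 mod 37 = 10.

10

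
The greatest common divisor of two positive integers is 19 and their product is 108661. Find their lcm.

5719

For any two positive integers, gcd × lcm equals their product. Hence lcm = 108661 / 19 = 5719.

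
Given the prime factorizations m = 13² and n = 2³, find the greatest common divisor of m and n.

min exponent per shared prime: (none) = 1

1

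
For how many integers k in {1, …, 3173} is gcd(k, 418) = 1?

1367

Prime factors of 418: 2, 11, 19. Count integers ≤ 3173 divisible by none of them.
By inclusion–exclusion: 3173 − ⌊3173/2⌋ − ⌊3173/11⌋ − ⌊3173/19⌋ + ⌊3173/22⌋ + ⌊3173/38⌋ + ⌊3173/209⌋ − ⌊3173/418⌋ = 1367.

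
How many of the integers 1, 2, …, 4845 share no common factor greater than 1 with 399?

399 = 3·7·19. Inclusion–exclusion on these primes:
4845 − ⌊4845/3⌋ − ⌊4845/7⌋ − ⌊4845/19⌋ + ⌊4845/21⌋ + ⌊4845/57⌋ + ⌊4845/133⌋ − ⌊4845/399⌋ = 2622

2622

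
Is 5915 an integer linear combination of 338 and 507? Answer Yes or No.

gcd(338, 507): 507 = 1·338 + 169; 338 = 2·169 + 0 → 169
169 divides 5915, so a solution exists.

Yes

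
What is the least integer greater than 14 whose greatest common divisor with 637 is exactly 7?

637 = 7·91. Any a with gcd(a, 637) = 7 is a multiple of 7, say 7s, with s coprime to 91.
Need s > 14/7, so s ≥ 3. First s ≥ 3 with gcd(s, 91) = 1 is s = 3. Thus a = 7·3 = 21.

21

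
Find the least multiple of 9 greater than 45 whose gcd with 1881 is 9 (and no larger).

54

gcd(a, 1881) = 9 forces 9 | a; write a = 9s. Then gcd(9s, 9·209) = 9·gcd(s, 209), so need gcd(s, 209) = 1.
9s > 45 gives s ≥ 6. The least s ≥ 6 coprime to 209 is 6, so a = 9·6 = 54.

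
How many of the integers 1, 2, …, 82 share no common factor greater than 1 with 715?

55

715 = 5·11·13. Inclusion–exclusion on these primes:
82 − ⌊82/5⌋ − ⌊82/11⌋ − ⌊82/13⌋ + ⌊82/55⌋ + ⌊82/65⌋ + ⌊82/143⌋ − ⌊82/715⌋ = 55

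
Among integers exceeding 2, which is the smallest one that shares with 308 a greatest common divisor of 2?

gcd(k, 308) = 2 forces 2 | k; write k = 2s. Then gcd(2s, 2·154) = 2·gcd(s, 154), so need gcd(s, 154) = 1.
2s > 2 gives s ≥ 2. The least s ≥ 2 coprime to 154 is 3, so k = 2·3 = 6.

6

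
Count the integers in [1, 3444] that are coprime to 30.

30 = 2·3·5. Inclusion–exclusion on these primes:
3444 − ⌊3444/2⌋ − ⌊3444/3⌋ − ⌊3444/5⌋ + ⌊3444/6⌋ + ⌊3444/10⌋ + ⌊3444/15⌋ − ⌊3444/30⌋ = 919

919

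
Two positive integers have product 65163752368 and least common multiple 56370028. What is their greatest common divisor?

From gcd × lcm = mn: gcd = 65163752368 / 56370028 = 1156.

1156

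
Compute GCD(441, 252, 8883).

63

441 = 3² · 7²; 252 = 2² · 3² · 7; 8883 = 3³ · 7 · 47
gcd takes min exponent of each prime: 3² · 7 = 63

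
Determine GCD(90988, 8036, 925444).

gcd(90988, 8036): 90988 = 11·8036 + 2592; 8036 = 3·2592 + 260; 2592 = 9·260 + 252; 260 = 1·252 + 8; 252 = 31·8 + 4; 8 = 2·4 + 0 → 4
gcd(4, 925444): 925444 = 231361·4 + 0 → 4

4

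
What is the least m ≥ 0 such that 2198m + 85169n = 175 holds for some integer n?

Reduce mod 85169: 2198m ≡ 175 (mod 85169). With g = gcd(2198, 85169) = 7 dividing 175, divide through: 314m ≡ 25 (mod 12167).
Since gcd(314, 12167) = 1, m ≡ 25·(314)⁻¹ ≡ 8021 (mod 12167). Smallest non-negative: 8021.

8021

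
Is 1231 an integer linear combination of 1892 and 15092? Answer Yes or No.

By Bézout, 1892s + 15092t = 1231 has integer solutions iff gcd(1892, 15092) | 1231.
Euclid: 15092 = 7·1892 + 1848; 1892 = 1·1848 + 44; 1848 = 42·44 + 0. gcd = 44; 1231 mod 44 = 43. No.

No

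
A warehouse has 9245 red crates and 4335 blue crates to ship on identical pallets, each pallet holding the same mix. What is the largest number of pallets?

5

Euclid: 9245 = 2·4335 + 575; 4335 = 7·575 + 310; 575 = 1·310 + 265; 310 = 1·265 + 45; 265 = 5·45 + 40; 45 = 1·40 + 5; 40 = 8·5 + 0. Last nonzero remainder: 5.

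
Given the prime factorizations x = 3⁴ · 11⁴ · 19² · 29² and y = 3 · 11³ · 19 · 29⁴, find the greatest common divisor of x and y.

min exponent per shared prime: 3 · 11³ · 19 · 29² = 63804147

63804147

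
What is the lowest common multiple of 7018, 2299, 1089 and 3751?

7018 = 2 · 11² · 29; 2299 = 11² · 19; 1089 = 3² · 11²; 3751 = 11² · 31
lcm takes max exponent of each prime: 2 · 3² · 11² · 19 · 29 · 31 = 37202418

37202418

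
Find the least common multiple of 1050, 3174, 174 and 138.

1050 = 2 · 3 · 5² · 7; 3174 = 2 · 3 · 23²; 174 = 2 · 3 · 29; 138 = 2 · 3 · 23
lcm takes max exponent of each prime: 2 · 3 · 5² · 7 · 23² · 29 = 16108050

16108050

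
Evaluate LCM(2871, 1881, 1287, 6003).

16310151

2871 = 3² · 11 · 29; 1881 = 3² · 11 · 19; 1287 = 3² · 11 · 13; 6003 = 3² · 23 · 29
lcm takes max exponent of each prime: 3² · 11 · 13 · 19 · 23 · 29 = 16310151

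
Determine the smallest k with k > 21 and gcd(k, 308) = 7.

308 = 7·44. Any k with gcd(k, 308) = 7 is a multiple of 7, say 7s, with s coprime to 44.
Need s > 21/7, so s ≥ 4. First s ≥ 4 with gcd(s, 44) = 1 is s = 5. Thus k = 7·5 = 35.

35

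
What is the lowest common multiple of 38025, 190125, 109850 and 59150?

34602750

38025 = 3² · 5² · 13²; 190125 = 3² · 5³ · 13²; 109850 = 2 · 5² · 13³; 59150 = 2 · 5² · 7 · 13²
lcm takes max exponent of each prime: 2 · 3² · 5³ · 7 · 13³ = 34602750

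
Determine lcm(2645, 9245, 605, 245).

28996397045

2645 = 5 · 23²; 9245 = 5 · 43²; 605 = 5 · 11²; 245 = 5 · 7²
lcm takes max exponent of each prime: 5 · 7² · 11² · 23² · 43² = 28996397045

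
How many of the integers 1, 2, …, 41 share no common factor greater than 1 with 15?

Prime factors of 15: 3, 5. Count integers ≤ 41 divisible by none of them.
By inclusion–exclusion: 41 − ⌊41/3⌋ − ⌊41/5⌋ + ⌊41/15⌋ = 22.

22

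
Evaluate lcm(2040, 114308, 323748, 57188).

4576893463080

lcm(2040, 114308) = 2040·114308/gcd = 233188320/68 = 3429240
lcm(3429240, 323748) = 3429240·323748/gcd = 1110209591520/204 = 5442203880
lcm(5442203880, 57188) = 5442203880·57188/gcd = 311228755489440/68 = 4576893463080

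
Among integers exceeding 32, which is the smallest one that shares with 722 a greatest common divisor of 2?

34

gcd(k, 722) = 2 forces 2 | k; write k = 2s. Then gcd(2s, 2·361) = 2·gcd(s, 361), so need gcd(s, 361) = 1.
2s > 32 gives s ≥ 17. The least s ≥ 17 coprime to 361 is 17, so k = 2·17 = 34.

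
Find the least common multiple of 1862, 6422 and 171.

2832102

lcm(1862, 6422) = 1862·6422/gcd = 11957764/38 = 314678
lcm(314678, 171) = 314678·171/gcd = 53809938/19 = 2832102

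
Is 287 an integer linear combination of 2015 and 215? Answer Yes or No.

By Bézout, 2015p + 215q = 287 has integer solutions iff gcd(2015, 215) | 287.
Euclid: 2015 = 9·215 + 80; 215 = 2·80 + 55; 80 = 1·55 + 25; 55 = 2·25 + 5; 25 = 5·5 + 0. gcd = 5; 287 mod 5 = 2. No.

No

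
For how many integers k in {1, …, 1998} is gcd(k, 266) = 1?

811

266 = 2·7·19. Inclusion–exclusion on these primes:
1998 − ⌊1998/2⌋ − ⌊1998/7⌋ − ⌊1998/19⌋ + ⌊1998/14⌋ + ⌊1998/38⌋ + ⌊1998/133⌋ − ⌊1998/266⌋ = 811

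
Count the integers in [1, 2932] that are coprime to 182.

1160

Prime factors of 182: 2, 7, 13. Count integers ≤ 2932 divisible by none of them.
By inclusion–exclusion: 2932 − ⌊2932/2⌋ − ⌊2932/7⌋ − ⌊2932/13⌋ + ⌊2932/14⌋ + ⌊2932/26⌋ + ⌊2932/91⌋ − ⌊2932/182⌋ = 1160.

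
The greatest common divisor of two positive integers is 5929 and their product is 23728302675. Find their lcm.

4002075

gcd·lcm = product, so lcm = 23728302675/5929 = 4002075.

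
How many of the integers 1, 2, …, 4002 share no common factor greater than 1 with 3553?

3553 = 11·17·19. Inclusion–exclusion on these primes:
4002 − ⌊4002/11⌋ − ⌊4002/17⌋ − ⌊4002/19⌋ + ⌊4002/187⌋ + ⌊4002/209⌋ + ⌊4002/323⌋ − ⌊4002/3553⌋ = 3245

3245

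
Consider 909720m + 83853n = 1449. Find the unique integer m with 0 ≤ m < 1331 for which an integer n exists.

gcd(909720, 83853) = 63 (Euclid: 909720 = 10·83853 + 71190; 83853 = 1·71190 + 12663; 71190 = 5·12663 + 7875; 12663 = 1·7875 + 4788; 7875 = 1·4788 + 3087; 4788 = 1·3087 + 1701; 3087 = 1·1701 + 1386; 1701 = 1·1386 + 315; 1386 = 4·315 + 126; 315 = 2·126 + 63; 126 = 2·63 + 0), and 63 | 1449.
Extended Euclid: 909720·(-543) + 83853·(5891) = 63. Scale by 23: m₀ = -12489.
General solution m = m₀ + 1331t; reducing mod 1331 gives m = 821 (and n = -8907).

821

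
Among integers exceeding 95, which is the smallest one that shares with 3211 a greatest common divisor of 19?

Multiples of 19 above 95: 19·6, 19·7, … . Need the cofactor coprime to 3211/19 = 169.
Checking s = 6, 7, … the first with gcd(s, 169) = 1 is s = 6, giving 114.

114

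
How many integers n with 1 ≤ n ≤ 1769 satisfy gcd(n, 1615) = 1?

1615 = 5·17·19. Inclusion–exclusion on these primes:
1769 − ⌊1769/5⌋ − ⌊1769/17⌋ − ⌊1769/19⌋ + ⌊1769/85⌋ + ⌊1769/95⌋ + ⌊1769/323⌋ − ⌊1769/1615⌋ = 1261

1261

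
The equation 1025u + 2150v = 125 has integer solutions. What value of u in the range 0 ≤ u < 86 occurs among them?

gcd(1025, 2150) = 25 (Euclid: 2150 = 2·1025 + 100; 1025 = 10·100 + 25; 100 = 4·25 + 0), and 25 | 125.
Extended Euclid: 1025·(21) + 2150·(-10) = 25. Scale by 5: u₀ = 105.
General solution u = u₀ + 86t; reducing mod 86 gives u = 19 (and v = -9).

19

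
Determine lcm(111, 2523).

111 = 3 · 37; 2523 = 3 · 29²
max exponents: 3 · 29² · 37 = 93351

93351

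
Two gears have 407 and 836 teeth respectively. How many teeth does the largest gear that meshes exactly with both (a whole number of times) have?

Euclid: 836 = 2·407 + 22; 407 = 18·22 + 11; 22 = 2·11 + 0. Last nonzero remainder: 11.

11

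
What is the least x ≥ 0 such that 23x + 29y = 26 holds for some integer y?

gcd(23, 29) = 1 (Euclid: 29 = 1·23 + 6; 23 = 3·6 + 5; 6 = 1·5 + 1; 5 = 5·1 + 0), and 1 | 26.
Extended Euclid: 23·(-5) + 29·(4) = 1. Scale by 26: x₀ = -130.
General solution x = x₀ + 29t; reducing mod 29 gives x = 15 (and y = -11).

15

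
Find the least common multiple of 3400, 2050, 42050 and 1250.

2930885000

lcm(3400, 2050) = 3400·2050/gcd = 6970000/50 = 139400
lcm(139400, 42050) = 139400·42050/gcd = 5861770000/50 = 117235400
lcm(117235400, 1250) = 117235400·1250/gcd = 146544250000/50 = 2930885000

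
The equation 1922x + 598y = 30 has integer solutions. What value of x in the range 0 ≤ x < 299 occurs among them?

89

Reduce mod 598: 1922x ≡ 30 (mod 598). With g = gcd(1922, 598) = 2 dividing 30, divide through: 961x ≡ 15 (mod 299).
Since gcd(961, 299) = 1, x ≡ 15·(961)⁻¹ ≡ 89 (mod 299). Smallest non-negative: 89.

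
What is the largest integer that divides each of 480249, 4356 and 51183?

480249 = 3⁴ · 7² · 11²; 4356 = 2² · 3² · 11²; 51183 = 3² · 11² · 47
gcd takes min exponent of each prime: 3² · 11² = 1089

1089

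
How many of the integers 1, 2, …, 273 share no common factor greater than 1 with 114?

86

Prime factors of 114: 2, 3, 19. Count integers ≤ 273 divisible by none of them.
By inclusion–exclusion: 273 − ⌊273/2⌋ − ⌊273/3⌋ − ⌊273/19⌋ + ⌊273/6⌋ + ⌊273/38⌋ + ⌊273/57⌋ − ⌊273/114⌋ = 86.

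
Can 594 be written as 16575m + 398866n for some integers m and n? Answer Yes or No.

No

gcd(16575, 398866): 398866 = 24·16575 + 1066; 16575 = 15·1066 + 585; 1066 = 1·585 + 481; 585 = 1·481 + 104; 481 = 4·104 + 65; 104 = 1·65 + 39; 65 = 1·39 + 26; 39 = 1·26 + 13; 26 = 2·13 + 0 → 13
13 does not divide 594, so a solution does not exist.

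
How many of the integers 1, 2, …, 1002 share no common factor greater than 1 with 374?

374 = 2·11·17. Inclusion–exclusion on these primes:
1002 − ⌊1002/2⌋ − ⌊1002/11⌋ − ⌊1002/17⌋ + ⌊1002/22⌋ + ⌊1002/34⌋ + ⌊1002/187⌋ − ⌊1002/374⌋ = 429

429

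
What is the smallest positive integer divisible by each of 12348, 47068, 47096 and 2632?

12348 = 2² · 3² · 7³; 47068 = 2² · 7 · 41²; 47096 = 2³ · 7 · 29²; 2632 = 2³ · 7 · 47
lcm takes max exponent of each prime: 2³ · 3² · 7³ · 29² · 41² · 47 = 1640922929352

1640922929352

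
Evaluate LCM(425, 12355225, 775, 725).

188824903675

425 = 5² · 17; 12355225 = 5² · 19² · 37²; 775 = 5² · 31; 725 = 5² · 29
lcm takes max exponent of each prime: 5² · 17 · 19² · 29 · 31 · 37² = 188824903675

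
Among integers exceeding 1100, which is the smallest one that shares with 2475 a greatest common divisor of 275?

1375

2475 = 275·9. Any m with gcd(m, 2475) = 275 is a multiple of 275, say 275s, with s coprime to 9.
Need s > 1100/275, so s ≥ 5. First s ≥ 5 with gcd(s, 9) = 1 is s = 5. Thus m = 275·5 = 1375.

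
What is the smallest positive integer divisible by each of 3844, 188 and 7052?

3844 = 2² · 31²; 188 = 2² · 47; 7052 = 2² · 41 · 43
lcm takes max exponent of each prime: 2² · 31² · 41 · 43 · 47 = 318517684

318517684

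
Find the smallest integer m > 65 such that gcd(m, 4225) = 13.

gcd(m, 4225) = 13 forces 13 | m; write m = 13s. Then gcd(13s, 13·325) = 13·gcd(s, 325), so need gcd(s, 325) = 1.
13s > 65 gives s ≥ 6. The least s ≥ 6 coprime to 325 is 6, so m = 13·6 = 78.

78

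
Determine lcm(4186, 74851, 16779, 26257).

23673636104118

4186 = 2 · 7 · 13 · 23; 74851 = 7 · 17² · 37; 16779 = 3 · 7 · 17 · 47; 26257 = 7 · 11² · 31
lcm takes max exponent of each prime: 2 · 3 · 7 · 11² · 13 · 17² · 23 · 31 · 37 · 47 = 23673636104118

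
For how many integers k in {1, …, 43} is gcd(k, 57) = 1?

27

Prime factors of 57: 3, 19. Count integers ≤ 43 divisible by none of them.
By inclusion–exclusion: 43 − ⌊43/3⌋ − ⌊43/19⌋ + ⌊43/57⌋ = 27.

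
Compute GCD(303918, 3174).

303918 = 2 · 3 · 37³
3174 = 2 · 3 · 23²
Common: 2 · 3 = 6

6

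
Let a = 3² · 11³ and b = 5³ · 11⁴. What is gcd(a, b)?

min exponent per shared prime: 11³ = 1331

1331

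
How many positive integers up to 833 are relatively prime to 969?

496

969 = 3·17·19. Inclusion–exclusion on these primes:
833 − ⌊833/3⌋ − ⌊833/17⌋ − ⌊833/19⌋ + ⌊833/51⌋ + ⌊833/57⌋ + ⌊833/323⌋ − ⌊833/969⌋ = 496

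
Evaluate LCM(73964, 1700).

31434700

gcd first: 73964 = 43·1700 + 864; 1700 = 1·864 + 836; 864 = 1·836 + 28; 836 = 29·28 + 24; 28 = 1·24 + 4; 24 = 6·4 + 0 → gcd = 4
lcm = 73964·1700/gcd = 125738800/4 = 31434700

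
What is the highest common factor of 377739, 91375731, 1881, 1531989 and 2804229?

171

gcd(377739, 91375731): 91375731 = 241·377739 + 340632; 377739 = 1·340632 + 37107; 340632 = 9·37107 + 6669; 37107 = 5·6669 + 3762; 6669 = 1·3762 + 2907; 3762 = 1·2907 + 855; 2907 = 3·855 + 342; 855 = 2·342 + 171; 342 = 2·171 + 0 → 171
gcd(171, 1881): 1881 = 11·171 + 0 → 171
gcd(171, 1531989): 1531989 = 8959·171 + 0 → 171
gcd(171, 2804229): 2804229 = 16399·171 + 0 → 171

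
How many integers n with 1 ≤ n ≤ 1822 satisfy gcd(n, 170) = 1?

170 = 2·5·17. Inclusion–exclusion on these primes:
1822 − ⌊1822/2⌋ − ⌊1822/5⌋ − ⌊1822/17⌋ + ⌊1822/10⌋ + ⌊1822/34⌋ + ⌊1822/85⌋ − ⌊1822/170⌋ = 686

686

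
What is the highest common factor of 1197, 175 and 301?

7

1197 = 3² · 7 · 19; 175 = 5² · 7; 301 = 7 · 43
gcd takes min exponent of each prime: 7 = 7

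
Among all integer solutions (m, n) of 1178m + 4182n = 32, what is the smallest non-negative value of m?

gcd(1178, 4182) = 2 (Euclid: 4182 = 3·1178 + 648; 1178 = 1·648 + 530; 648 = 1·530 + 118; 530 = 4·118 + 58; 118 = 2·58 + 2; 58 = 29·2 + 0), and 2 | 32.
Extended Euclid: 1178·(-71) + 4182·(20) = 2. Scale by 16: m₀ = -1136.
General solution m = m₀ + 2091t; reducing mod 2091 gives m = 955 (and n = -269).

955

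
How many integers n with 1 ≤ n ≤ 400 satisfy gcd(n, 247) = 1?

350

Prime factors of 247: 13, 19. Count integers ≤ 400 divisible by none of them.
By inclusion–exclusion: 400 − ⌊400/13⌋ − ⌊400/19⌋ + ⌊400/247⌋ = 350.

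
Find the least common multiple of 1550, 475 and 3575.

4211350

lcm(1550, 475) = 1550·475/gcd = 736250/25 = 29450
lcm(29450, 3575) = 29450·3575/gcd = 105283750/25 = 4211350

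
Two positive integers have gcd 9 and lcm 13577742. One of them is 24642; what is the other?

4959

u·v = gcd·lcm = 9·13577742 = 122199678, so v = 122199678/24642 = 4959.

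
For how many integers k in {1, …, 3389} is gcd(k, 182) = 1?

1342

Prime factors of 182: 2, 7, 13. Count integers ≤ 3389 divisible by none of them.
By inclusion–exclusion: 3389 − ⌊3389/2⌋ − ⌊3389/7⌋ − ⌊3389/13⌋ + ⌊3389/14⌋ + ⌊3389/26⌋ + ⌊3389/91⌋ − ⌊3389/182⌋ = 1342.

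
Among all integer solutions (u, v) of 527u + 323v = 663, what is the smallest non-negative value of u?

Reduce mod 323: 527u ≡ 663 (mod 323). With g = gcd(527, 323) = 17 dividing 663, divide through: 31u ≡ 39 (mod 19).
Since gcd(31, 19) = 1, u ≡ 39·(31)⁻¹ ≡ 8 (mod 19). Smallest non-negative: 8.

8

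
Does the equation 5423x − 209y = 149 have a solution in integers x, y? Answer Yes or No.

No

gcd(5423, 209): 5423 = 25·209 + 198; 209 = 1·198 + 11; 198 = 18·11 + 0 → 11
11 does not divide 149, so a solution does not exist.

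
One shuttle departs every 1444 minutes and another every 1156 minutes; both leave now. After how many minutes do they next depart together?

417316

1444 = 2² · 19²; 1156 = 2² · 17²
max exponents: 2² · 17² · 19² = 417316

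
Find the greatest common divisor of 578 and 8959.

289

Euclid: 8959 = 15·578 + 289; 578 = 2·289 + 0. Last nonzero remainder: 289.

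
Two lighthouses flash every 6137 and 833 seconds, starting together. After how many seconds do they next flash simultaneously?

300713

6137 = 17 · 19²; 833 = 7² · 17
max exponents: 7² · 17 · 19² = 300713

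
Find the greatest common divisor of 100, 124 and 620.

4

gcd(100, 124): 124 = 1·100 + 24; 100 = 4·24 + 4; 24 = 6·4 + 0 → 4
gcd(4, 620): 620 = 155·4 + 0 → 4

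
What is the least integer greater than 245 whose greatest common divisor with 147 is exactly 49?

gcd(m, 147) = 49 forces 49 | m; write m = 49s. Then gcd(49s, 49·3) = 49·gcd(s, 3), so need gcd(s, 3) = 1.
49s > 245 gives s ≥ 6. The least s ≥ 6 coprime to 3 is 7, so m = 49·7 = 343.

343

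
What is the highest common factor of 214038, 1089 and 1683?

214038 = 2 · 3² · 11 · 23 · 47; 1089 = 3² · 11²; 1683 = 3² · 11 · 17
gcd takes min exponent of each prime: 3² · 11 = 99

99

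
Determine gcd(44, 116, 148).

44 = 2² · 11; 116 = 2² · 29; 148 = 2² · 37
gcd takes min exponent of each prime: 2² = 4

4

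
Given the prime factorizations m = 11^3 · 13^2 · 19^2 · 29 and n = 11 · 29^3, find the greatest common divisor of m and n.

319

min exponent per shared prime: 11 · 29 = 319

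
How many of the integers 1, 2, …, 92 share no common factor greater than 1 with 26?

Prime factors of 26: 2, 13. Count integers ≤ 92 divisible by none of them.
By inclusion–exclusion: 92 − ⌊92/2⌋ − ⌊92/13⌋ + ⌊92/26⌋ = 42.

42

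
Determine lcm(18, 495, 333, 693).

256410

lcm(18, 495) = 18·495/gcd = 8910/9 = 990
lcm(990, 333) = 990·333/gcd = 329670/9 = 36630
lcm(36630, 693) = 36630·693/gcd = 25384590/99 = 256410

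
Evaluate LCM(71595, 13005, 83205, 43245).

71595 = 3² · 5 · 37 · 43; 13005 = 3² · 5 · 17²; 83205 = 3² · 5 · 43²; 43245 = 3² · 5 · 31²
lcm takes max exponent of each prime: 3² · 5 · 17² · 31² · 37 · 43² = 855012333465

855012333465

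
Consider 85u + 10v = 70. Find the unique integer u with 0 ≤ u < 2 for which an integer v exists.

gcd(85, 10) = 5 (Euclid: 85 = 8·10 + 5; 10 = 2·5 + 0), and 5 | 70.
Extended Euclid: 85·(1) + 10·(-8) = 5. Scale by 14: u₀ = 14.
General solution u = u₀ + 2t; reducing mod 2 gives u = 0 (and v = 7).

0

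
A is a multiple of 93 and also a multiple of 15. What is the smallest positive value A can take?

465

gcd first: 93 = 6·15 + 3; 15 = 5·3 + 0 → gcd = 3
lcm = 93·15/gcd = 1395/3 = 465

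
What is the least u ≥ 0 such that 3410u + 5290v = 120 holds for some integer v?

Reduce mod 5290: 3410u ≡ 120 (mod 5290). With g = gcd(3410, 5290) = 10 dividing 120, divide through: 341u ≡ 12 (mod 529).
Since gcd(341, 529) = 1, u ≡ 12·(341)⁻¹ ≡ 135 (mod 529). Smallest non-negative: 135.

135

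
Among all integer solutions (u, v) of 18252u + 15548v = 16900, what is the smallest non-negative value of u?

Euclid: 18252 = 1·15548 + 2704; 15548 = 5·2704 + 2028; 2704 = 1·2028 + 676; 2028 = 3·676 + 0 → gcd = 676; 16900 = 676·25.
Back-substitution yields 18252·(6) + 15548·(-7) = 676, so one solution is u = 6·25 = 150, v = -7·25 = -175.
Solutions in u differ by 15548/676 = 23; the one in [0, 23) is 150 mod 23 = 12.

12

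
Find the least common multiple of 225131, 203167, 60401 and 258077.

4306530899

225131 = 17² · 19 · 41; 203167 = 17² · 19 · 37; 60401 = 11 · 17² · 19; 258077 = 17² · 19 · 47
lcm takes max exponent of each prime: 11 · 17² · 19 · 37 · 41 · 47 = 4306530899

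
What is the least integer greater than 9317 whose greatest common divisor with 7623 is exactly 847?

11011

Multiples of 847 above 9317: 847·12, 847·13, … . Need the cofactor coprime to 7623/847 = 9.
Checking s = 12, 13, … the first with gcd(s, 9) = 1 is s = 13, giving 11011.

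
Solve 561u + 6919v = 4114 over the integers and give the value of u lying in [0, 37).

gcd(561, 6919) = 187 (Euclid: 6919 = 12·561 + 187; 561 = 3·187 + 0), and 187 | 4114.
Extended Euclid: 561·(-12) + 6919·(1) = 187. Scale by 22: u₀ = -264.
General solution u = u₀ + 37t; reducing mod 37 gives u = 32 (and v = -2).

32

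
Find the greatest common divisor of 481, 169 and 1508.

13

481 = 13 · 37; 169 = 13²; 1508 = 2² · 13 · 29
gcd takes min exponent of each prime: 13 = 13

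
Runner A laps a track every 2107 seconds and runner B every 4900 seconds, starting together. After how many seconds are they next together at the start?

2107 = 7² · 43; 4900 = 2² · 5² · 7²
max exponents: 2² · 5² · 7² · 43 = 210700

210700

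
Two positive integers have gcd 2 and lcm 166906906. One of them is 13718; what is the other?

p·q = gcd·lcm = 2·166906906 = 333813812, so q = 333813812/13718 = 24334.

24334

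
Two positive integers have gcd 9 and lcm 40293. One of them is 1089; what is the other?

333

u·v = gcd·lcm = 9·40293 = 362637, so v = 362637/1089 = 333.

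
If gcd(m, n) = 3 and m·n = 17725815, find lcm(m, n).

5908605

gcd·lcm = product, so lcm = 17725815/3 = 5908605.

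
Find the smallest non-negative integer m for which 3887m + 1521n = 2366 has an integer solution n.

1

Euclid: 3887 = 2·1521 + 845; 1521 = 1·845 + 676; 845 = 1·676 + 169; 676 = 4·169 + 0 → gcd = 169; 2366 = 169·14.
Back-substitution yields 3887·(2) + 1521·(-5) = 169, so one solution is m = 2·14 = 28, n = -5·14 = -70.
Solutions in m differ by 1521/169 = 9; the one in [0, 9) is 28 mod 9 = 1.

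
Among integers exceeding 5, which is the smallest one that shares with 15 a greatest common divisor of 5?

gcd(t, 15) = 5 forces 5 | t; write t = 5s. Then gcd(5s, 5·3) = 5·gcd(s, 3), so need gcd(s, 3) = 1.
5s > 5 gives s ≥ 2. The least s ≥ 2 coprime to 3 is 2, so t = 5·2 = 10.

10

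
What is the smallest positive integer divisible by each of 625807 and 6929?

25658087

gcd first: 625807 = 90·6929 + 2197; 6929 = 3·2197 + 338; 2197 = 6·338 + 169; 338 = 2·169 + 0 → gcd = 169
lcm = 625807·6929/gcd = 4336216703/169 = 25658087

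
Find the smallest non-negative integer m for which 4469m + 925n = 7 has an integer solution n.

Euclid: 4469 = 4·925 + 769; 925 = 1·769 + 156; 769 = 4·156 + 145; 156 = 1·145 + 11; 145 = 13·11 + 2; 11 = 5·2 + 1; 2 = 2·1 + 0 → gcd = 1; 7 = 1·7.
Back-substitution yields 4469·(-421) + 925·(2034) = 1, so one solution is m = -421·7 = -2947, n = 2034·7 = 14238.
Solutions in m differ by 925/1 = 925; the one in [0, 925) is -2947 mod 925 = 753.

753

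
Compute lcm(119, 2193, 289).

lcm(119, 2193) = 119·2193/gcd = 260967/17 = 15351
lcm(15351, 289) = 15351·289/gcd = 4436439/17 = 260967

260967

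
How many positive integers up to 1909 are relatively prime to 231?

991

Prime factors of 231: 3, 7, 11. Count integers ≤ 1909 divisible by none of them.
By inclusion–exclusion: 1909 − ⌊1909/3⌋ − ⌊1909/7⌋ − ⌊1909/11⌋ + ⌊1909/21⌋ + ⌊1909/33⌋ + ⌊1909/77⌋ − ⌊1909/231⌋ = 991.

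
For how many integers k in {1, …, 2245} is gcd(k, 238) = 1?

238 = 2·7·17. Inclusion–exclusion on these primes:
2245 − ⌊2245/2⌋ − ⌊2245/7⌋ − ⌊2245/17⌋ + ⌊2245/14⌋ + ⌊2245/34⌋ + ⌊2245/119⌋ − ⌊2245/238⌋ = 906

906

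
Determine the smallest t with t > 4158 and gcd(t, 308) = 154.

308 = 154·2. Any t with gcd(t, 308) = 154 is a multiple of 154, say 154s, with s coprime to 2.
Need s > 4158/154, so s ≥ 28. First s ≥ 28 with gcd(s, 2) = 1 is s = 29. Thus t = 154·29 = 4466.

4466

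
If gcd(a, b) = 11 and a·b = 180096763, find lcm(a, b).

For any two positive integers, gcd × lcm equals their product. Hence lcm = 180096763 / 11 = 16372433.

16372433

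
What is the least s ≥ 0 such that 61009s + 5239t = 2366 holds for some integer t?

10

Reduce mod 5239: 61009s ≡ 2366 (mod 5239). With g = gcd(61009, 5239) = 169 dividing 2366, divide through: 361s ≡ 14 (mod 31).
Since gcd(361, 31) = 1, s ≡ 14·(361)⁻¹ ≡ 10 (mod 31). Smallest non-negative: 10.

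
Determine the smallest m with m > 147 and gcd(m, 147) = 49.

196

147 = 49·3. Any m with gcd(m, 147) = 49 is a multiple of 49, say 49s, with s coprime to 3.
Need s > 147/49, so s ≥ 4. First s ≥ 4 with gcd(s, 3) = 1 is s = 4. Thus m = 49·4 = 196.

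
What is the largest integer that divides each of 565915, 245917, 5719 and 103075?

gcd(565915, 245917): 565915 = 2·245917 + 74081; 245917 = 3·74081 + 23674; 74081 = 3·23674 + 3059; 23674 = 7·3059 + 2261; 3059 = 1·2261 + 798; 2261 = 2·798 + 665; 798 = 1·665 + 133; 665 = 5·133 + 0 → 133
gcd(133, 5719): 5719 = 43·133 + 0 → 133
gcd(133, 103075): 103075 = 775·133 + 0 → 133

133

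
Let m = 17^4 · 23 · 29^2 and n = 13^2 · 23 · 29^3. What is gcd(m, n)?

min exponent per shared prime: 23 · 29^2 = 19343

19343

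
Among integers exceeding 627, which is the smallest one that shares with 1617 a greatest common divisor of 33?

660

1617 = 33·49. Any t with gcd(t, 1617) = 33 is a multiple of 33, say 33s, with s coprime to 49.
Need s > 627/33, so s ≥ 20. First s ≥ 20 with gcd(s, 49) = 1 is s = 20. Thus t = 33·20 = 660.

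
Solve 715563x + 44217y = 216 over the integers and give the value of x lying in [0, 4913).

gcd(715563, 44217) = 9 (Euclid: 715563 = 16·44217 + 8091; 44217 = 5·8091 + 3762; 8091 = 2·3762 + 567; 3762 = 6·567 + 360; 567 = 1·360 + 207; 360 = 1·207 + 153; 207 = 1·153 + 54; 153 = 2·54 + 45; 54 = 1·45 + 9; 45 = 5·9 + 0), and 9 | 216.
Extended Euclid: 715563·(858) + 44217·(-13885) = 9. Scale by 24: x₀ = 20592.
General solution x = x₀ + 4913t; reducing mod 4913 gives x = 940 (and y = -15212).

940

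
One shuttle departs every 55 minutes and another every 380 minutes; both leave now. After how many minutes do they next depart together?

55 = 5 · 11; 380 = 2² · 5 · 19
max exponents: 2² · 5 · 11 · 19 = 4180

4180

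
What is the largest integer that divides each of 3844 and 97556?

4

Euclid: 97556 = 25·3844 + 1456; 3844 = 2·1456 + 932; 1456 = 1·932 + 524; 932 = 1·524 + 408; 524 = 1·408 + 116; 408 = 3·116 + 60; 116 = 1·60 + 56; 60 = 1·56 + 4; 56 = 14·4 + 0. Last nonzero remainder: 4.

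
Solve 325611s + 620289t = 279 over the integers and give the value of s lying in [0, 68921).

Euclid: 620289 = 1·325611 + 294678; 325611 = 1·294678 + 30933; 294678 = 9·30933 + 16281; 30933 = 1·16281 + 14652; 16281 = 1·14652 + 1629; 14652 = 8·1629 + 1620; 1629 = 1·1620 + 9; 1620 = 180·9 + 0 → gcd = 9; 279 = 9·31.
Back-substitution yields 325611·(-381) + 620289·(200) = 9, so one solution is s = -381·31 = -11811, t = 200·31 = 6200.
Solutions in s differ by 620289/9 = 68921; the one in [0, 68921) is -11811 mod 68921 = 57110.

57110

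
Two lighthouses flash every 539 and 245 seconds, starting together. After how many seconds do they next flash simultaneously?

2695

539 = 7² · 11; 245 = 5 · 7²
max exponents: 5 · 7² · 11 = 2695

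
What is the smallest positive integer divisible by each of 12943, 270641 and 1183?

84570170321

lcm(12943, 270641) = 12943·270641/gcd = 3502906463/7 = 500415209
lcm(500415209, 1183) = 500415209·1183/gcd = 591991192247/7 = 84570170321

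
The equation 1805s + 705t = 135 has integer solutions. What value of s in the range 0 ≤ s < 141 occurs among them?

Reduce mod 705: 1805s ≡ 135 (mod 705). With g = gcd(1805, 705) = 5 dividing 135, divide through: 361s ≡ 27 (mod 141).
Since gcd(361, 141) = 1, s ≡ 27·(361)⁻¹ ≡ 111 (mod 141). Smallest non-negative: 111.

111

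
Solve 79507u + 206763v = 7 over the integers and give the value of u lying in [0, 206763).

Euclid: 206763 = 2·79507 + 47749; 79507 = 1·47749 + 31758; 47749 = 1·31758 + 15991; 31758 = 1·15991 + 15767; 15991 = 1·15767 + 224; 15767 = 70·224 + 87; 224 = 2·87 + 50; 87 = 1·50 + 37; 50 = 1·37 + 13; 37 = 2·13 + 11; 13 = 1·11 + 2; 11 = 5·2 + 1; 2 = 2·1 + 0 → gcd = 1; 7 = 1·7.
Back-substitution yields 79507·(95074) + 206763·(-36559) = 1, so one solution is u = 95074·7 = 665518, v = -36559·7 = -255913.
Solutions in u differ by 206763/1 = 206763; the one in [0, 206763) is 665518 mod 206763 = 45229.

45229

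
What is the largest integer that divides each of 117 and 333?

Euclid: 333 = 2·117 + 99; 117 = 1·99 + 18; 99 = 5·18 + 9; 18 = 2·9 + 0. Last nonzero remainder: 9.

9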